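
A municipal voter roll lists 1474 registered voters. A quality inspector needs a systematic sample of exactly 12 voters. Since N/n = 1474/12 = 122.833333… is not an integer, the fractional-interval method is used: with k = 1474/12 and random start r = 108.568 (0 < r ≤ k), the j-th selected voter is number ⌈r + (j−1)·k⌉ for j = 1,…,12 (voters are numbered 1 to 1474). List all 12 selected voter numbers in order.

j=1: r + 0k = 108.568 → ⌈·⌉ = 109
j=2: r + 1k = 231.401333… → ⌈·⌉ = 232
j=3: r + 2k = 354.234666… → ⌈·⌉ = 355
j=4: r + 3k = 477.068 → ⌈·⌉ = 478
j=5: r + 4k = 599.901333… → ⌈·⌉ = 600
j=6: r + 5k = 722.734666… → ⌈·⌉ = 723
j=7: r + 6k = 845.568 → ⌈·⌉ = 846
j=8: r + 7k = 968.401333… → ⌈·⌉ = 969
j=9: r + 8k = 1091.234666… → ⌈·⌉ = 1092
j=10: r + 9k = 1214.068 → ⌈·⌉ = 1215
j=11: r + 10k = 1336.901333… → ⌈·⌉ = 1337
j=12: r + 11k = 1459.734666… → ⌈·⌉ = 1460

109, 232, 355, 478, 600, 723, 846, 969, 1092, 1215, 1337, 1460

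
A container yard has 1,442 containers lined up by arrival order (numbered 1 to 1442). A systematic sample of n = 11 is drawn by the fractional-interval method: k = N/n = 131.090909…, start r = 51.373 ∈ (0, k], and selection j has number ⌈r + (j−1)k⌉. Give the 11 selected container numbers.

j=1: r + 0k = 51.373 → ⌈·⌉ = 52
j=2: r + 1k = 182.463909… → ⌈·⌉ = 183
j=3: r + 2k = 313.554818… → ⌈·⌉ = 314
j=4: r + 3k = 444.645727… → ⌈·⌉ = 445
j=5: r + 4k = 575.736636… → ⌈·⌉ = 576
j=6: r + 5k = 706.827545… → ⌈·⌉ = 707
j=7: r + 6k = 837.918454… → ⌈·⌉ = 838
j=8: r + 7k = 969.009363… → ⌈·⌉ = 970
j=9: r + 8k = 1100.100272… → ⌈·⌉ = 1101
j=10: r + 9k = 1231.191181… → ⌈·⌉ = 1232
j=11: r + 10k = 1362.282090… → ⌈·⌉ = 1363

52, 183, 314, 445, 576, 707, 838, 970, 1101, 1232, 1363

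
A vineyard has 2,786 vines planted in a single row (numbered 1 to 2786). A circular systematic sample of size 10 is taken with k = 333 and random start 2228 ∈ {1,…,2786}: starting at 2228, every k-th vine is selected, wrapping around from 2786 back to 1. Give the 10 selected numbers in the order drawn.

2228, 2561, 108, 441, 774, 1107, 1440, 1773, 2106, 2439

Selection 1: 2228
Selection 2: 2228 + 333 = 2561
Selection 3: 2561 + 333 = 2894 → 2894 − 2786 = 108
Selection 4: 108 + 333 = 441
Selection 5: 441 + 333 = 774
Selection 6: 774 + 333 = 1107
Selection 7: 1107 + 333 = 1440
Selection 8: 1440 + 333 = 1773
Selection 9: 1773 + 333 = 2106
Selection 10: 2106 + 333 = 2439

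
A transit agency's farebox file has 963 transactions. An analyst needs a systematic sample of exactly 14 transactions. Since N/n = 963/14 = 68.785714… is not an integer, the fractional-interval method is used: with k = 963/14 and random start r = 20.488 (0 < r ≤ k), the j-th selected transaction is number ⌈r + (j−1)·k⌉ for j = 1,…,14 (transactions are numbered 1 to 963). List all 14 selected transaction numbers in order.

21, 90, 159, 227, 296, 365, 434, 502, 571, 640, 709, 778, 846, 915

j=1: r + 0k = 20.488 → ⌈·⌉ = 21
j=2: r + 1k = 89.273714… → ⌈·⌉ = 90
j=3: r + 2k = 158.059428… → ⌈·⌉ = 159
j=4: r + 3k = 226.845142… → ⌈·⌉ = 227
j=5: r + 4k = 295.630857… → ⌈·⌉ = 296
j=6: r + 5k = 364.416571… → ⌈·⌉ = 365
j=7: r + 6k = 433.202285… → ⌈·⌉ = 434
j=8: r + 7k = 501.988 → ⌈·⌉ = 502
j=9: r + 8k = 570.773714… → ⌈·⌉ = 571
j=10: r + 9k = 639.559428… → ⌈·⌉ = 640
j=11: r + 10k = 708.345142… → ⌈·⌉ = 709
j=12: r + 11k = 777.130857… → ⌈·⌉ = 778
j=13: r + 12k = 845.916571… → ⌈·⌉ = 846
j=14: r + 13k = 914.702285… → ⌈·⌉ = 915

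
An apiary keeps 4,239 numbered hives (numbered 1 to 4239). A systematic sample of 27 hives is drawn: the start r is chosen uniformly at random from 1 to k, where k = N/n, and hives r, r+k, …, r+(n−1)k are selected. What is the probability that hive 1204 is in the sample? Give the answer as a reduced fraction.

k = 4239/27 = 157.
Hive 1204 is selected iff r ≡ 1204 (mod 157); exactly one such r in {1,…,157}.
Inclusion probability = 1/157.

1/157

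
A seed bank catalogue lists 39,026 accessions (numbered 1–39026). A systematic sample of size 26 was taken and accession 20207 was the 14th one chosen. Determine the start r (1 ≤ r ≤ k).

k = 39026/26 = 1501
r = 20207 − (14−1)×1501 = 20207 − 19513 = 694

694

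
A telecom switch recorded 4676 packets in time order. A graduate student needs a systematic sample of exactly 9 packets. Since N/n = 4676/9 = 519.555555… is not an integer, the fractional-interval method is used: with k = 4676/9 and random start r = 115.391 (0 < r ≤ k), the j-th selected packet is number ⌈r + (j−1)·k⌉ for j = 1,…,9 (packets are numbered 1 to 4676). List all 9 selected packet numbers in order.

j=1: r + 0k = 115.391 → ⌈·⌉ = 116
j=2: r + 1k = 634.946555… → ⌈·⌉ = 635
j=3: r + 2k = 1154.502111… → ⌈·⌉ = 1155
j=4: r + 3k = 1674.057666… → ⌈·⌉ = 1675
j=5: r + 4k = 2193.613222… → ⌈·⌉ = 2194
j=6: r + 5k = 2713.168777… → ⌈·⌉ = 2714
j=7: r + 6k = 3232.724333… → ⌈·⌉ = 3233
j=8: r + 7k = 3752.279888… → ⌈·⌉ = 3753
j=9: r + 8k = 4271.835444… → ⌈·⌉ = 4272

116, 635, 1155, 1675, 2194, 2714, 3233, 3753, 4272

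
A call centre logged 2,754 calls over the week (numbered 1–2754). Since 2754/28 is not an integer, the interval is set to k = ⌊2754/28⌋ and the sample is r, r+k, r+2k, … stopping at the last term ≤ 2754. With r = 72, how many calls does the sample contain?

k = ⌊2754/28⌋ = 98
Achieved size = ⌊(2754 − 72)/98⌋ + 1 = ⌊2682/98⌋ + 1 = 27 + 1 = 28
(last selection: 72 + 27×98 = 2718 ≤ 2754; next would be 2816 > 2754)

28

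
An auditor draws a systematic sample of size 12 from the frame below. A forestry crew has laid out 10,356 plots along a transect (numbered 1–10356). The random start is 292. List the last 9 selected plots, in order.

k = N/n = 10356/12 = 863
4th selection = 292 + 3×863 = 2881
5th: 2881 + 863 = 3744
6th: 3744 + 863 = 4607
7th: 4607 + 863 = 5470
8th: 5470 + 863 = 6333
9th: 6333 + 863 = 7196
10th: 7196 + 863 = 8059
11th: 8059 + 863 = 8922
12th: 8922 + 863 = 9785

2881, 3744, 4607, 5470, 6333, 7196, 8059, 8922, 9785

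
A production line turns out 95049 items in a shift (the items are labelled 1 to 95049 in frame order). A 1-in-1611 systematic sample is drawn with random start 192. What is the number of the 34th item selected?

k = 1611
34th selection = r + (34−1)·k = 192 + 33×1611 = 192 + 53163 = 53355

53355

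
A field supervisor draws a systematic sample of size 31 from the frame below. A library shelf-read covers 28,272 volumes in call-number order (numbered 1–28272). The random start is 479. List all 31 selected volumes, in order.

479, 1391, 2303, 3215, 4127, 5039, 5951, 6863, 7775, 8687, 9599, 10511, 11423, 12335, 13247, 14159, 15071, 15983, 16895, 17807, 18719, 19631, 20543, 21455, 22367, 23279, 24191, 25103, 26015, 26927, 27839

k = N/n = 28272/31 = 912
volume 1: 479
volume 2: 479 + 912 = 1391
volume 3: 1391 + 912 = 2303
volume 4: 2303 + 912 = 3215
volume 5: 3215 + 912 = 4127
volume 6: 4127 + 912 = 5039
volume 7: 5039 + 912 = 5951
volume 8: 5951 + 912 = 6863
volume 9: 6863 + 912 = 7775
volume 10: 7775 + 912 = 8687
volume 11: 8687 + 912 = 9599
volume 12: 9599 + 912 = 10511
volume 13: 10511 + 912 = 11423
volume 14: 11423 + 912 = 12335
volume 15: 12335 + 912 = 13247
volume 16: 13247 + 912 = 14159
volume 17: 14159 + 912 = 15071
volume 18: 15071 + 912 = 15983
volume 19: 15983 + 912 = 16895
volume 20: 16895 + 912 = 17807
volume 21: 17807 + 912 = 18719
volume 22: 18719 + 912 = 19631
volume 23: 19631 + 912 = 20543
volume 24: 20543 + 912 = 21455
volume 25: 21455 + 912 = 22367
volume 26: 22367 + 912 = 23279
volume 27: 23279 + 912 = 24191
volume 28: 24191 + 912 = 25103
volume 29: 25103 + 912 = 26015
volume 30: 26015 + 912 = 26927
volume 31: 26927 + 912 = 27839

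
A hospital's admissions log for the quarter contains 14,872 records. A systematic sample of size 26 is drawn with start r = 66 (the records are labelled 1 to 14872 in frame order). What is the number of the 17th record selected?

9218

k = 14872/26 = 572
17th selection = r + (17−1)·k = 66 + 16×572 = 66 + 9152 = 9218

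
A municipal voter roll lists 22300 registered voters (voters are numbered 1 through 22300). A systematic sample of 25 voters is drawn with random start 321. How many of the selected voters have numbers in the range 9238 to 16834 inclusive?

9

k = 22300/25 = 892
First selection ≥ 9238: 321 + ⌈(9238−321)/892⌉·892 = 321 + 10×892 = 9241
Last selection ≤ 16834: 321 + ⌊(16834−321)/892⌋·892 = 321 + 18×892 = 16377
Count = 18 − 10 + 1 = 9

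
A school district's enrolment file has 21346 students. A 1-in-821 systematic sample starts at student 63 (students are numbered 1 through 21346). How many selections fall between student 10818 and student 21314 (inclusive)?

12

k = 821
First selection ≥ 10818: 63 + ⌈(10818−63)/821⌉·821 = 63 + 14×821 = 11557
Last selection ≤ 21314: 63 + ⌊(21314−63)/821⌋·821 = 63 + 25×821 = 20588
Count = 25 − 14 + 1 = 12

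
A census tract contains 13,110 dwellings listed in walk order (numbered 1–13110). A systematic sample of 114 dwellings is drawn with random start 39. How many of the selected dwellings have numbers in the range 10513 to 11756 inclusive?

10

k = 13110/114 = 115
First selection ≥ 10513: 39 + ⌈(10513−39)/115⌉·115 = 39 + 92×115 = 10619
Last selection ≤ 11756: 39 + ⌊(11756−39)/115⌋·115 = 39 + 101×115 = 11654
Count = 101 − 92 + 1 = 10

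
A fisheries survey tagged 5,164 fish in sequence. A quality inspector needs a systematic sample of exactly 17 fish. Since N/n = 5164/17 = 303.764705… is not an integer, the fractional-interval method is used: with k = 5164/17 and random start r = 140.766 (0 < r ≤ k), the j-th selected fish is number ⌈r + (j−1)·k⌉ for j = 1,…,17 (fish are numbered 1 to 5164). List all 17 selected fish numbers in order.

141, 445, 749, 1053, 1356, 1660, 1964, 2268, 2571, 2875, 3179, 3483, 3786, 4090, 4394, 4698, 5002

j=1: r + 0k = 140.766 → ⌈·⌉ = 141
j=2: r + 1k = 444.530705… → ⌈·⌉ = 445
j=3: r + 2k = 748.295411… → ⌈·⌉ = 749
j=4: r + 3k = 1052.060117… → ⌈·⌉ = 1053
j=5: r + 4k = 1355.824823… → ⌈·⌉ = 1356
j=6: r + 5k = 1659.589529… → ⌈·⌉ = 1660
j=7: r + 6k = 1963.354235… → ⌈·⌉ = 1964
j=8: r + 7k = 2267.118941… → ⌈·⌉ = 2268
j=9: r + 8k = 2570.883647… → ⌈·⌉ = 2571
j=10: r + 9k = 2874.648352… → ⌈·⌉ = 2875
j=11: r + 10k = 3178.413058… → ⌈·⌉ = 3179
j=12: r + 11k = 3482.177764… → ⌈·⌉ = 3483
j=13: r + 12k = 3785.942470… → ⌈·⌉ = 3786
j=14: r + 13k = 4089.707176… → ⌈·⌉ = 4090
j=15: r + 14k = 4393.471882… → ⌈·⌉ = 4394
j=16: r + 15k = 4697.236588… → ⌈·⌉ = 4698
j=17: r + 16k = 5001.001294… → ⌈·⌉ = 5002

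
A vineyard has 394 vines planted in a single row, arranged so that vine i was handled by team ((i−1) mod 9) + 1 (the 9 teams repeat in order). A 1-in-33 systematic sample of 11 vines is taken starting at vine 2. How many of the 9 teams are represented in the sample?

Consecutive selections differ by k = 33, so their team numbers differ by 33 mod 9 = 6.
gcd(33, 9) = 3, so the sample visits 9/3 = 3 distinct residues mod 9.
Start 2 is team 2; the teams hit are 2, 5, 8.

3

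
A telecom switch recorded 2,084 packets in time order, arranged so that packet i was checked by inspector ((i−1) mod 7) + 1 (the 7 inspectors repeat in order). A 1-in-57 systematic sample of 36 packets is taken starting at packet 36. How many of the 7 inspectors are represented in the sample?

Consecutive selections differ by k = 57, so their inspector numbers differ by 57 mod 7 = 1.
gcd(57, 7) = 1, so the sample visits 7/1 = 7 distinct residues mod 7.
Start 36 is inspector 1; the inspectors hit are 1, 2, 3, 4, 5, 6, 7.

7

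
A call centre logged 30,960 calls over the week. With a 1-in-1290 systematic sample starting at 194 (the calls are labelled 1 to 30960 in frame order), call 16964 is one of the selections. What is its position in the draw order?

14

k = 1290
position = (16964 − 194)/1290 + 1 = 16770/1290 + 1 = 13 + 1 = 14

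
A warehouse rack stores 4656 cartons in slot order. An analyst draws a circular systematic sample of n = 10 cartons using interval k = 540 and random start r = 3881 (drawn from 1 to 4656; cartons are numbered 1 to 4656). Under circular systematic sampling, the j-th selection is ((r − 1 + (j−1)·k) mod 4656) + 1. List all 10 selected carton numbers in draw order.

Selection 1: 3881
Selection 2: 3881 + 540 = 4421
Selection 3: 4421 + 540 = 4961 → 4961 − 4656 = 305
Selection 4: 305 + 540 = 845
Selection 5: 845 + 540 = 1385
Selection 6: 1385 + 540 = 1925
Selection 7: 1925 + 540 = 2465
Selection 8: 2465 + 540 = 3005
Selection 9: 3005 + 540 = 3545
Selection 10: 3545 + 540 = 4085

3881, 4421, 305, 845, 1385, 1925, 2465, 3005, 3545, 4085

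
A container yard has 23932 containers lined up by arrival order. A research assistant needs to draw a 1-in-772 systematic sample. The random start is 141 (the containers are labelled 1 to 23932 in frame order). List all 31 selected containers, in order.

container 1: 141
container 2: 141 + 772 = 913
container 3: 913 + 772 = 1685
container 4: 1685 + 772 = 2457
container 5: 2457 + 772 = 3229
container 6: 3229 + 772 = 4001
container 7: 4001 + 772 = 4773
container 8: 4773 + 772 = 5545
container 9: 5545 + 772 = 6317
container 10: 6317 + 772 = 7089
container 11: 7089 + 772 = 7861
container 12: 7861 + 772 = 8633
container 13: 8633 + 772 = 9405
container 14: 9405 + 772 = 10177
container 15: 10177 + 772 = 10949
container 16: 10949 + 772 = 11721
container 17: 11721 + 772 = 12493
container 18: 12493 + 772 = 13265
container 19: 13265 + 772 = 14037
container 20: 14037 + 772 = 14809
container 21: 14809 + 772 = 15581
container 22: 15581 + 772 = 16353
container 23: 16353 + 772 = 17125
container 24: 17125 + 772 = 17897
container 25: 17897 + 772 = 18669
container 26: 18669 + 772 = 19441
container 27: 19441 + 772 = 20213
container 28: 20213 + 772 = 20985
container 29: 20985 + 772 = 21757
container 30: 21757 + 772 = 22529
container 31: 22529 + 772 = 23301

141, 913, 1685, 2457, 3229, 4001, 4773, 5545, 6317, 7089, 7861, 8633, 9405, 10177, 10949, 11721, 12493, 13265, 14037, 14809, 15581, 16353, 17125, 17897, 18669, 19441, 20213, 20985, 21757, 22529, 23301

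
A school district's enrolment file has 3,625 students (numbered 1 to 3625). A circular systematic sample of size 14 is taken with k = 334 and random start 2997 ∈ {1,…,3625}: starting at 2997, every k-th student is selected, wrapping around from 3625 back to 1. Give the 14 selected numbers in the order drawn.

2997, 3331, 40, 374, 708, 1042, 1376, 1710, 2044, 2378, 2712, 3046, 3380, 89

Selection 1: 2997
Selection 2: 2997 + 334 = 3331
Selection 3: 3331 + 334 = 3665 → 3665 − 3625 = 40
Selection 4: 40 + 334 = 374
Selection 5: 374 + 334 = 708
Selection 6: 708 + 334 = 1042
Selection 7: 1042 + 334 = 1376
Selection 8: 1376 + 334 = 1710
Selection 9: 1710 + 334 = 2044
Selection 10: 2044 + 334 = 2378
Selection 11: 2378 + 334 = 2712
Selection 12: 2712 + 334 = 3046
Selection 13: 3046 + 334 = 3380
Selection 14: 3380 + 334 = 3714 → 3714 − 3625 = 89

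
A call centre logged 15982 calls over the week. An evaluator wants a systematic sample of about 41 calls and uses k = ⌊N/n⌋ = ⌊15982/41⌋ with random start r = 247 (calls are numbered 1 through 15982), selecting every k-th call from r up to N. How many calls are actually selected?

41

k = ⌊15982/41⌋ = 389
Achieved size = ⌊(15982 − 247)/389⌋ + 1 = ⌊15735/389⌋ + 1 = 40 + 1 = 41
(last selection: 247 + 40×389 = 15807 ≤ 15982; next would be 16196 > 15982)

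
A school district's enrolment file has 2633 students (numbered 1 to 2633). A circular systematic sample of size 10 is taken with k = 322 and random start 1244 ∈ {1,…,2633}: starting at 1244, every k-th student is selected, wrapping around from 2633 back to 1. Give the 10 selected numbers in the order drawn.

1244, 1566, 1888, 2210, 2532, 221, 543, 865, 1187, 1509

Selection 1: 1244
Selection 2: 1244 + 322 = 1566
Selection 3: 1566 + 322 = 1888
Selection 4: 1888 + 322 = 2210
Selection 5: 2210 + 322 = 2532
Selection 6: 2532 + 322 = 2854 → 2854 − 2633 = 221
Selection 7: 221 + 322 = 543
Selection 8: 543 + 322 = 865
Selection 9: 865 + 322 = 1187
Selection 10: 1187 + 322 = 1509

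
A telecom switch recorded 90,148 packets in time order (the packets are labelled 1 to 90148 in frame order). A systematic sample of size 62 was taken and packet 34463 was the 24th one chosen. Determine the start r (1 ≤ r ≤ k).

k = 90148/62 = 1454
r = 34463 − (24−1)×1454 = 34463 − 33442 = 1021

1021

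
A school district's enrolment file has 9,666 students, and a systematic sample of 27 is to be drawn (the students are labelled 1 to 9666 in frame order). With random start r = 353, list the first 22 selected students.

k = N/n = 9666/27 = 358
student 1: 353
student 2: 353 + 358 = 711
student 3: 711 + 358 = 1069
student 4: 1069 + 358 = 1427
student 5: 1427 + 358 = 1785
student 6: 1785 + 358 = 2143
student 7: 2143 + 358 = 2501
student 8: 2501 + 358 = 2859
student 9: 2859 + 358 = 3217
student 10: 3217 + 358 = 3575
student 11: 3575 + 358 = 3933
student 12: 3933 + 358 = 4291
student 13: 4291 + 358 = 4649
student 14: 4649 + 358 = 5007
student 15: 5007 + 358 = 5365
student 16: 5365 + 358 = 5723
student 17: 5723 + 358 = 6081
student 18: 6081 + 358 = 6439
student 19: 6439 + 358 = 6797
student 20: 6797 + 358 = 7155
student 21: 7155 + 358 = 7513
student 22: 7513 + 358 = 7871

353, 711, 1069, 1427, 1785, 2143, 2501, 2859, 3217, 3575, 3933, 4291, 4649, 5007, 5365, 5723, 6081, 6439, 6797, 7155, 7513, 7871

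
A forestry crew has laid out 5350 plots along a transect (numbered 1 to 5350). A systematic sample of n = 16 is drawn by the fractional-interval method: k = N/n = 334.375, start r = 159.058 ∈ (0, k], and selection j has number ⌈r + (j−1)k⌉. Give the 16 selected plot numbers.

j=1: r + 0k = 159.058 → ⌈·⌉ = 160
j=2: r + 1k = 493.433 → ⌈·⌉ = 494
j=3: r + 2k = 827.808 → ⌈·⌉ = 828
j=4: r + 3k = 1162.183 → ⌈·⌉ = 1163
j=5: r + 4k = 1496.558 → ⌈·⌉ = 1497
j=6: r + 5k = 1830.933 → ⌈·⌉ = 1831
j=7: r + 6k = 2165.308 → ⌈·⌉ = 2166
j=8: r + 7k = 2499.683 → ⌈·⌉ = 2500
j=9: r + 8k = 2834.058 → ⌈·⌉ = 2835
j=10: r + 9k = 3168.433 → ⌈·⌉ = 3169
j=11: r + 10k = 3502.808 → ⌈·⌉ = 3503
j=12: r + 11k = 3837.183 → ⌈·⌉ = 3838
j=13: r + 12k = 4171.558 → ⌈·⌉ = 4172
j=14: r + 13k = 4505.933 → ⌈·⌉ = 4506
j=15: r + 14k = 4840.308 → ⌈·⌉ = 4841
j=16: r + 15k = 5174.683 → ⌈·⌉ = 5175

160, 494, 828, 1163, 1497, 1831, 2166, 2500, 2835, 3169, 3503, 3838, 4172, 4506, 4841, 5175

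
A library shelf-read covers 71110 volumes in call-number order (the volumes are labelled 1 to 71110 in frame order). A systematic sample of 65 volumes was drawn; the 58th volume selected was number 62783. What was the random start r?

425

k = 71110/65 = 1094
r = 62783 − (58−1)×1094 = 62783 − 62358 = 425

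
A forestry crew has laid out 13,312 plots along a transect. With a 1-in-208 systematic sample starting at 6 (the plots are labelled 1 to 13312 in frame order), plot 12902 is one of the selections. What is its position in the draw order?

k = 208
position = (12902 − 6)/208 + 1 = 12896/208 + 1 = 62 + 1 = 63

63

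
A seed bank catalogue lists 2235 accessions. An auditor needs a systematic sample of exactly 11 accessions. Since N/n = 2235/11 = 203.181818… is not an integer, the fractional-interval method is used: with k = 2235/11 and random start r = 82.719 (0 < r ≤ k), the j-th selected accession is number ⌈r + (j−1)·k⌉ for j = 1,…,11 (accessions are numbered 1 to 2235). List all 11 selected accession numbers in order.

j=1: r + 0k = 82.719 → ⌈·⌉ = 83
j=2: r + 1k = 285.900818… → ⌈·⌉ = 286
j=3: r + 2k = 489.082636… → ⌈·⌉ = 490
j=4: r + 3k = 692.264454… → ⌈·⌉ = 693
j=5: r + 4k = 895.446272… → ⌈·⌉ = 896
j=6: r + 5k = 1098.628090… → ⌈·⌉ = 1099
j=7: r + 6k = 1301.809909… → ⌈·⌉ = 1302
j=8: r + 7k = 1504.991727… → ⌈·⌉ = 1505
j=9: r + 8k = 1708.173545… → ⌈·⌉ = 1709
j=10: r + 9k = 1911.355363… → ⌈·⌉ = 1912
j=11: r + 10k = 2114.537181… → ⌈·⌉ = 2115

83, 286, 490, 693, 896, 1099, 1302, 1505, 1709, 1912, 2115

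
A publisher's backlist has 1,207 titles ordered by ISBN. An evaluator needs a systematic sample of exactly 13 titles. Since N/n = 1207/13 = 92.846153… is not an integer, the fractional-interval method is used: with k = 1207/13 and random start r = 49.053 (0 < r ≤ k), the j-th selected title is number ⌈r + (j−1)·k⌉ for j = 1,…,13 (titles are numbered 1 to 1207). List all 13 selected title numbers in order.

50, 142, 235, 328, 421, 514, 607, 699, 792, 885, 978, 1071, 1164

j=1: r + 0k = 49.053 → ⌈·⌉ = 50
j=2: r + 1k = 141.899153… → ⌈·⌉ = 142
j=3: r + 2k = 234.745307… → ⌈·⌉ = 235
j=4: r + 3k = 327.591461… → ⌈·⌉ = 328
j=5: r + 4k = 420.437615… → ⌈·⌉ = 421
j=6: r + 5k = 513.283769… → ⌈·⌉ = 514
j=7: r + 6k = 606.129923… → ⌈·⌉ = 607
j=8: r + 7k = 698.976076… → ⌈·⌉ = 699
j=9: r + 8k = 791.822230… → ⌈·⌉ = 792
j=10: r + 9k = 884.668384… → ⌈·⌉ = 885
j=11: r + 10k = 977.514538… → ⌈·⌉ = 978
j=12: r + 11k = 1070.360692… → ⌈·⌉ = 1071
j=13: r + 12k = 1163.206846… → ⌈·⌉ = 1164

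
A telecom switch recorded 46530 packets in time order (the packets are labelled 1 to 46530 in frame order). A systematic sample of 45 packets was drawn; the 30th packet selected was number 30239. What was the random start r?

k = 46530/45 = 1034
r = 30239 − (30−1)×1034 = 30239 − 29986 = 253

253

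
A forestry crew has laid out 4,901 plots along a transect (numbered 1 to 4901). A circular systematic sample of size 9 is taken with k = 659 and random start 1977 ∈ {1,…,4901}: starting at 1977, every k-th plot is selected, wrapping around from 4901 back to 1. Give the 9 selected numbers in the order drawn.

Selection 1: 1977
Selection 2: 1977 + 659 = 2636
Selection 3: 2636 + 659 = 3295
Selection 4: 3295 + 659 = 3954
Selection 5: 3954 + 659 = 4613
Selection 6: 4613 + 659 = 5272 → 5272 − 4901 = 371
Selection 7: 371 + 659 = 1030
Selection 8: 1030 + 659 = 1689
Selection 9: 1689 + 659 = 2348

1977, 2636, 3295, 3954, 4613, 371, 1030, 1689, 2348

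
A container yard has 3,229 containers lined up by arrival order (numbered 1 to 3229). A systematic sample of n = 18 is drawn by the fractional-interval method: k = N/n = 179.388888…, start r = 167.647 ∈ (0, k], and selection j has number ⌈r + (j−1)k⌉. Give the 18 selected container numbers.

j=1: r + 0k = 167.647 → ⌈·⌉ = 168
j=2: r + 1k = 347.035888… → ⌈·⌉ = 348
j=3: r + 2k = 526.424777… → ⌈·⌉ = 527
j=4: r + 3k = 705.813666… → ⌈·⌉ = 706
j=5: r + 4k = 885.202555… → ⌈·⌉ = 886
j=6: r + 5k = 1064.591444… → ⌈·⌉ = 1065
j=7: r + 6k = 1243.980333… → ⌈·⌉ = 1244
j=8: r + 7k = 1423.369222… → ⌈·⌉ = 1424
j=9: r + 8k = 1602.758111… → ⌈·⌉ = 1603
j=10: r + 9k = 1782.147 → ⌈·⌉ = 1783
j=11: r + 10k = 1961.535888… → ⌈·⌉ = 1962
j=12: r + 11k = 2140.924777… → ⌈·⌉ = 2141
j=13: r + 12k = 2320.313666… → ⌈·⌉ = 2321
j=14: r + 13k = 2499.702555… → ⌈·⌉ = 2500
j=15: r + 14k = 2679.091444… → ⌈·⌉ = 2680
j=16: r + 15k = 2858.480333… → ⌈·⌉ = 2859
j=17: r + 16k = 3037.869222… → ⌈·⌉ = 3038
j=18: r + 17k = 3217.258111… → ⌈·⌉ = 3218

168, 348, 527, 706, 886, 1065, 1244, 1424, 1603, 1783, 1962, 2141, 2321, 2500, 2680, 2859, 3038, 3218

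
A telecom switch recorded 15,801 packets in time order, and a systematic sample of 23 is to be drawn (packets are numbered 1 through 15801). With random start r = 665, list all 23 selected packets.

665, 1352, 2039, 2726, 3413, 4100, 4787, 5474, 6161, 6848, 7535, 8222, 8909, 9596, 10283, 10970, 11657, 12344, 13031, 13718, 14405, 15092, 15779

k = N/n = 15801/23 = 687
packet 1: 665
packet 2: 665 + 687 = 1352
packet 3: 1352 + 687 = 2039
packet 4: 2039 + 687 = 2726
packet 5: 2726 + 687 = 3413
packet 6: 3413 + 687 = 4100
packet 7: 4100 + 687 = 4787
packet 8: 4787 + 687 = 5474
packet 9: 5474 + 687 = 6161
packet 10: 6161 + 687 = 6848
packet 11: 6848 + 687 = 7535
packet 12: 7535 + 687 = 8222
packet 13: 8222 + 687 = 8909
packet 14: 8909 + 687 = 9596
packet 15: 9596 + 687 = 10283
packet 16: 10283 + 687 = 10970
packet 17: 10970 + 687 = 11657
packet 18: 11657 + 687 = 12344
packet 19: 12344 + 687 = 13031
packet 20: 13031 + 687 = 13718
packet 21: 13718 + 687 = 14405
packet 22: 14405 + 687 = 15092
packet 23: 15092 + 687 = 15779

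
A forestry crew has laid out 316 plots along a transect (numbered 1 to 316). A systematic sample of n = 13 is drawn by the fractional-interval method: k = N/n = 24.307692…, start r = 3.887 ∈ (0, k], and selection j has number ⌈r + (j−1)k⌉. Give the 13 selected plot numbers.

4, 29, 53, 77, 102, 126, 150, 175, 199, 223, 247, 272, 296

j=1: r + 0k = 3.887 → ⌈·⌉ = 4
j=2: r + 1k = 28.194692… → ⌈·⌉ = 29
j=3: r + 2k = 52.502384… → ⌈·⌉ = 53
j=4: r + 3k = 76.810076… → ⌈·⌉ = 77
j=5: r + 4k = 101.117769… → ⌈·⌉ = 102
j=6: r + 5k = 125.425461… → ⌈·⌉ = 126
j=7: r + 6k = 149.733153… → ⌈·⌉ = 150
j=8: r + 7k = 174.040846… → ⌈·⌉ = 175
j=9: r + 8k = 198.348538… → ⌈·⌉ = 199
j=10: r + 9k = 222.656230… → ⌈·⌉ = 223
j=11: r + 10k = 246.963923… → ⌈·⌉ = 247
j=12: r + 11k = 271.271615… → ⌈·⌉ = 272
j=13: r + 12k = 295.579307… → ⌈·⌉ = 296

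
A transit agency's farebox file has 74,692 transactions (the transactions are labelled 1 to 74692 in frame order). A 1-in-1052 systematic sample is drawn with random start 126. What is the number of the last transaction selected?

73766

k = 1052
71st selection = r + (71−1)·k = 126 + 70×1052 = 126 + 73640 = 73766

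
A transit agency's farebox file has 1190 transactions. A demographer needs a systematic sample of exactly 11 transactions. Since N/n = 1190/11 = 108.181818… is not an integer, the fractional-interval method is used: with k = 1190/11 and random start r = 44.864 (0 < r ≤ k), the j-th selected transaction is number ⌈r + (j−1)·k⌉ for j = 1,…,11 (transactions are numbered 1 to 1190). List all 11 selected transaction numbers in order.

j=1: r + 0k = 44.864 → ⌈·⌉ = 45
j=2: r + 1k = 153.045818… → ⌈·⌉ = 154
j=3: r + 2k = 261.227636… → ⌈·⌉ = 262
j=4: r + 3k = 369.409454… → ⌈·⌉ = 370
j=5: r + 4k = 477.591272… → ⌈·⌉ = 478
j=6: r + 5k = 585.773090… → ⌈·⌉ = 586
j=7: r + 6k = 693.954909… → ⌈·⌉ = 694
j=8: r + 7k = 802.136727… → ⌈·⌉ = 803
j=9: r + 8k = 910.318545… → ⌈·⌉ = 911
j=10: r + 9k = 1018.500363… → ⌈·⌉ = 1019
j=11: r + 10k = 1126.682181… → ⌈·⌉ = 1127

45, 154, 262, 370, 478, 586, 694, 803, 911, 1019, 1127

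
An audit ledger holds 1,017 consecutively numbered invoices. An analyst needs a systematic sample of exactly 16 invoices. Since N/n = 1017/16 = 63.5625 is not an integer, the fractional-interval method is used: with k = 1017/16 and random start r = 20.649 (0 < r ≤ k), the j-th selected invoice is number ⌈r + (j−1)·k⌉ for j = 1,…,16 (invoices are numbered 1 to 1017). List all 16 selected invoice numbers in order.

21, 85, 148, 212, 275, 339, 403, 466, 530, 593, 657, 720, 784, 847, 911, 975

j=1: r + 0k = 20.649 → ⌈·⌉ = 21
j=2: r + 1k = 84.2115 → ⌈·⌉ = 85
j=3: r + 2k = 147.774 → ⌈·⌉ = 148
j=4: r + 3k = 211.3365 → ⌈·⌉ = 212
j=5: r + 4k = 274.899 → ⌈·⌉ = 275
j=6: r + 5k = 338.4615 → ⌈·⌉ = 339
j=7: r + 6k = 402.024 → ⌈·⌉ = 403
j=8: r + 7k = 465.5865 → ⌈·⌉ = 466
j=9: r + 8k = 529.149 → ⌈·⌉ = 530
j=10: r + 9k = 592.7115 → ⌈·⌉ = 593
j=11: r + 10k = 656.274 → ⌈·⌉ = 657
j=12: r + 11k = 719.8365 → ⌈·⌉ = 720
j=13: r + 12k = 783.399 → ⌈·⌉ = 784
j=14: r + 13k = 846.9615 → ⌈·⌉ = 847
j=15: r + 14k = 910.524 → ⌈·⌉ = 911
j=16: r + 15k = 974.0865 → ⌈·⌉ = 975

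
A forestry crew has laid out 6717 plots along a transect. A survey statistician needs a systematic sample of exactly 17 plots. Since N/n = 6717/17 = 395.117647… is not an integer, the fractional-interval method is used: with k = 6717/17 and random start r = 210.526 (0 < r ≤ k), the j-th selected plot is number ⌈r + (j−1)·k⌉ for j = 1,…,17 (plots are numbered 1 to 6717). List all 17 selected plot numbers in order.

211, 606, 1001, 1396, 1791, 2187, 2582, 2977, 3372, 3767, 4162, 4557, 4952, 5348, 5743, 6138, 6533

j=1: r + 0k = 210.526 → ⌈·⌉ = 211
j=2: r + 1k = 605.643647… → ⌈·⌉ = 606
j=3: r + 2k = 1000.761294… → ⌈·⌉ = 1001
j=4: r + 3k = 1395.878941… → ⌈·⌉ = 1396
j=5: r + 4k = 1790.996588… → ⌈·⌉ = 1791
j=6: r + 5k = 2186.114235… → ⌈·⌉ = 2187
j=7: r + 6k = 2581.231882… → ⌈·⌉ = 2582
j=8: r + 7k = 2976.349529… → ⌈·⌉ = 2977
j=9: r + 8k = 3371.467176… → ⌈·⌉ = 3372
j=10: r + 9k = 3766.584823… → ⌈·⌉ = 3767
j=11: r + 10k = 4161.702470… → ⌈·⌉ = 4162
j=12: r + 11k = 4556.820117… → ⌈·⌉ = 4557
j=13: r + 12k = 4951.937764… → ⌈·⌉ = 4952
j=14: r + 13k = 5347.055411… → ⌈·⌉ = 5348
j=15: r + 14k = 5742.173058… → ⌈·⌉ = 5743
j=16: r + 15k = 6137.290705… → ⌈·⌉ = 6138
j=17: r + 16k = 6532.408352… → ⌈·⌉ = 6533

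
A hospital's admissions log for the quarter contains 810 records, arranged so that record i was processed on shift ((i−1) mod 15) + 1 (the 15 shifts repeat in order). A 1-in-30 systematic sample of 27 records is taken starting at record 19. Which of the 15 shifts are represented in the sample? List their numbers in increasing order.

Consecutive selections differ by k = 30, so their shift numbers differ by 30 mod 15 = 0.
gcd(30, 15) = 15, so the sample visits 15/15 = 1 distinct residues mod 15.
Start 19 is shift 4; the shifts hit are 4.

4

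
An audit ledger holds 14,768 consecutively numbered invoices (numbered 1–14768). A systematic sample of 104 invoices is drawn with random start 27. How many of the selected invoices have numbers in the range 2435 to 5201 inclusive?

20

k = 14768/104 = 142
First selection ≥ 2435: 27 + ⌈(2435−27)/142⌉·142 = 27 + 17×142 = 2441
Last selection ≤ 5201: 27 + ⌊(5201−27)/142⌋·142 = 27 + 36×142 = 5139
Count = 36 − 17 + 1 = 20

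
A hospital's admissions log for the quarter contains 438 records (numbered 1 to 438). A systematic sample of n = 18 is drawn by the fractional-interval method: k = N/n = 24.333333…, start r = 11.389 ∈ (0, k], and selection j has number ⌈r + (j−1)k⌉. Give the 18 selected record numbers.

j=1: r + 0k = 11.389 → ⌈·⌉ = 12
j=2: r + 1k = 35.722333… → ⌈·⌉ = 36
j=3: r + 2k = 60.055666… → ⌈·⌉ = 61
j=4: r + 3k = 84.389 → ⌈·⌉ = 85
j=5: r + 4k = 108.722333… → ⌈·⌉ = 109
j=6: r + 5k = 133.055666… → ⌈·⌉ = 134
j=7: r + 6k = 157.389 → ⌈·⌉ = 158
j=8: r + 7k = 181.722333… → ⌈·⌉ = 182
j=9: r + 8k = 206.055666… → ⌈·⌉ = 207
j=10: r + 9k = 230.389 → ⌈·⌉ = 231
j=11: r + 10k = 254.722333… → ⌈·⌉ = 255
j=12: r + 11k = 279.055666… → ⌈·⌉ = 280
j=13: r + 12k = 303.389 → ⌈·⌉ = 304
j=14: r + 13k = 327.722333… → ⌈·⌉ = 328
j=15: r + 14k = 352.055666… → ⌈·⌉ = 353
j=16: r + 15k = 376.389 → ⌈·⌉ = 377
j=17: r + 16k = 400.722333… → ⌈·⌉ = 401
j=18: r + 17k = 425.055666… → ⌈·⌉ = 426

12, 36, 61, 85, 109, 134, 158, 182, 207, 231, 255, 280, 304, 328, 353, 377, 401, 426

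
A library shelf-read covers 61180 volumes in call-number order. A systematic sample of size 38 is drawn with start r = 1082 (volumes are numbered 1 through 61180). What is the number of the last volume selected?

60652

k = 61180/38 = 1610
38th selection = r + (38−1)·k = 1082 + 37×1610 = 1082 + 59570 = 60652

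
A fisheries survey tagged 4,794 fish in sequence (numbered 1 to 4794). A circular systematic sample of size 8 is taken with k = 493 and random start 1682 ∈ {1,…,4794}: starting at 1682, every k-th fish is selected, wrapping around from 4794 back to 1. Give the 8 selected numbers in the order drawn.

Selection 1: 1682
Selection 2: 1682 + 493 = 2175
Selection 3: 2175 + 493 = 2668
Selection 4: 2668 + 493 = 3161
Selection 5: 3161 + 493 = 3654
Selection 6: 3654 + 493 = 4147
Selection 7: 4147 + 493 = 4640
Selection 8: 4640 + 493 = 5133 → 5133 − 4794 = 339

1682, 2175, 2668, 3161, 3654, 4147, 4640, 339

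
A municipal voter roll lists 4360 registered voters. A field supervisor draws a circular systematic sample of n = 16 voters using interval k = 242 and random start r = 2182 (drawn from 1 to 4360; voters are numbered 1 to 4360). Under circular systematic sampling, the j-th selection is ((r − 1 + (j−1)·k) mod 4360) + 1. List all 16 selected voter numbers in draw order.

Selection 1: 2182
Selection 2: 2182 + 242 = 2424
Selection 3: 2424 + 242 = 2666
Selection 4: 2666 + 242 = 2908
Selection 5: 2908 + 242 = 3150
Selection 6: 3150 + 242 = 3392
Selection 7: 3392 + 242 = 3634
Selection 8: 3634 + 242 = 3876
Selection 9: 3876 + 242 = 4118
Selection 10: 4118 + 242 = 4360
Selection 11: 4360 + 242 = 4602 → 4602 − 4360 = 242
Selection 12: 242 + 242 = 484
Selection 13: 484 + 242 = 726
Selection 14: 726 + 242 = 968
Selection 15: 968 + 242 = 1210
Selection 16: 1210 + 242 = 1452

2182, 2424, 2666, 2908, 3150, 3392, 3634, 3876, 4118, 4360, 242, 484, 726, 968, 1210, 1452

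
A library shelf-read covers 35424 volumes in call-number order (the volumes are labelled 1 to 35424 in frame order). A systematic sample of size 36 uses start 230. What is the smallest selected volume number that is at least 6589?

k = 35424/36 = 984
Steps past start: ⌈(6589 − 230)/984⌉ = ⌈6359/984⌉ = 7
Selected volume: 230 + 7×984 = 7118

7118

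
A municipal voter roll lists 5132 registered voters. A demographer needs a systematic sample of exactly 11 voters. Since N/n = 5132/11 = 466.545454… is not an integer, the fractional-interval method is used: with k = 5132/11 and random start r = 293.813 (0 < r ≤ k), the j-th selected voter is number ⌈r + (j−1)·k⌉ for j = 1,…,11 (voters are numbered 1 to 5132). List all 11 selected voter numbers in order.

j=1: r + 0k = 293.813 → ⌈·⌉ = 294
j=2: r + 1k = 760.358454… → ⌈·⌉ = 761
j=3: r + 2k = 1226.903909… → ⌈·⌉ = 1227
j=4: r + 3k = 1693.449363… → ⌈·⌉ = 1694
j=5: r + 4k = 2159.994818… → ⌈·⌉ = 2160
j=6: r + 5k = 2626.540272… → ⌈·⌉ = 2627
j=7: r + 6k = 3093.085727… → ⌈·⌉ = 3094
j=8: r + 7k = 3559.631181… → ⌈·⌉ = 3560
j=9: r + 8k = 4026.176636… → ⌈·⌉ = 4027
j=10: r + 9k = 4492.722090… → ⌈·⌉ = 4493
j=11: r + 10k = 4959.267545… → ⌈·⌉ = 4960

294, 761, 1227, 1694, 2160, 2627, 3094, 3560, 4027, 4493, 4960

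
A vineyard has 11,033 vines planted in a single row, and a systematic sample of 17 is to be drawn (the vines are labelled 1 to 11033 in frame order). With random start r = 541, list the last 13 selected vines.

3137, 3786, 4435, 5084, 5733, 6382, 7031, 7680, 8329, 8978, 9627, 10276, 10925

k = N/n = 11033/17 = 649
5th selection = 541 + 4×649 = 3137
6th: 3137 + 649 = 3786
7th: 3786 + 649 = 4435
8th: 4435 + 649 = 5084
9th: 5084 + 649 = 5733
10th: 5733 + 649 = 6382
11th: 6382 + 649 = 7031
12th: 7031 + 649 = 7680
13th: 7680 + 649 = 8329
14th: 8329 + 649 = 8978
15th: 8978 + 649 = 9627
16th: 9627 + 649 = 10276
17th: 10276 + 649 = 10925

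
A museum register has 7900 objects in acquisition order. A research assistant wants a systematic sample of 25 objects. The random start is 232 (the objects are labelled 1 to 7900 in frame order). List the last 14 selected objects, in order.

k = N/n = 7900/25 = 316
12th selection = 232 + 11×316 = 3708
13th: 3708 + 316 = 4024
14th: 4024 + 316 = 4340
15th: 4340 + 316 = 4656
16th: 4656 + 316 = 4972
17th: 4972 + 316 = 5288
18th: 5288 + 316 = 5604
19th: 5604 + 316 = 5920
20th: 5920 + 316 = 6236
21st: 6236 + 316 = 6552
22nd: 6552 + 316 = 6868
23rd: 6868 + 316 = 7184
24th: 7184 + 316 = 7500
25th: 7500 + 316 = 7816

3708, 4024, 4340, 4656, 4972, 5288, 5604, 5920, 6236, 6552, 6868, 7184, 7500, 7816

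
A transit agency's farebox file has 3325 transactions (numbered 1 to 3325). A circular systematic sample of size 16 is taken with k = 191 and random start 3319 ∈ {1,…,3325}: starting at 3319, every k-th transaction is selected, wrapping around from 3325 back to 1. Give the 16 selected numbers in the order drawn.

Selection 1: 3319
Selection 2: 3319 + 191 = 3510 → 3510 − 3325 = 185
Selection 3: 185 + 191 = 376
Selection 4: 376 + 191 = 567
Selection 5: 567 + 191 = 758
Selection 6: 758 + 191 = 949
Selection 7: 949 + 191 = 1140
Selection 8: 1140 + 191 = 1331
Selection 9: 1331 + 191 = 1522
Selection 10: 1522 + 191 = 1713
Selection 11: 1713 + 191 = 1904
Selection 12: 1904 + 191 = 2095
Selection 13: 2095 + 191 = 2286
Selection 14: 2286 + 191 = 2477
Selection 15: 2477 + 191 = 2668
Selection 16: 2668 + 191 = 2859

3319, 185, 376, 567, 758, 949, 1140, 1331, 1522, 1713, 1904, 2095, 2286, 2477, 2668, 2859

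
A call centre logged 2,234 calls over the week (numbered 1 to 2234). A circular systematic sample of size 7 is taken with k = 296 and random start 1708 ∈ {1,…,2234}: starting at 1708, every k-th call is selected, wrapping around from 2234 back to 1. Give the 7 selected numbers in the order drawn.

Selection 1: 1708
Selection 2: 1708 + 296 = 2004
Selection 3: 2004 + 296 = 2300 → 2300 − 2234 = 66
Selection 4: 66 + 296 = 362
Selection 5: 362 + 296 = 658
Selection 6: 658 + 296 = 954
Selection 7: 954 + 296 = 1250

1708, 2004, 66, 362, 658, 954, 1250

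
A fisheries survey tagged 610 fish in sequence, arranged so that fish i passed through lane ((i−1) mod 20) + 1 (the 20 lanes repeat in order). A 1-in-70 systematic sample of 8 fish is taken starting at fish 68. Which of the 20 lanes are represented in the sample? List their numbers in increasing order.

8, 18

Consecutive selections differ by k = 70, so their lane numbers differ by 70 mod 20 = 10.
gcd(70, 20) = 10, so the sample visits 20/10 = 2 distinct residues mod 20.
Start 68 is lane 8; the lanes hit are 8, 18.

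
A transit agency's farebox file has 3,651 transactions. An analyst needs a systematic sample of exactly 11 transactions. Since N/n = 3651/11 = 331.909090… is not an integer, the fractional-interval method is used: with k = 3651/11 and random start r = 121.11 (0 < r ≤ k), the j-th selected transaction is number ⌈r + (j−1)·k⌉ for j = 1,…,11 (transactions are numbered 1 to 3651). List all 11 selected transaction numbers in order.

122, 454, 785, 1117, 1449, 1781, 2113, 2445, 2777, 3109, 3441

j=1: r + 0k = 121.11 → ⌈·⌉ = 122
j=2: r + 1k = 453.019090… → ⌈·⌉ = 454
j=3: r + 2k = 784.928181… → ⌈·⌉ = 785
j=4: r + 3k = 1116.837272… → ⌈·⌉ = 1117
j=5: r + 4k = 1448.746363… → ⌈·⌉ = 1449
j=6: r + 5k = 1780.655454… → ⌈·⌉ = 1781
j=7: r + 6k = 2112.564545… → ⌈·⌉ = 2113
j=8: r + 7k = 2444.473636… → ⌈·⌉ = 2445
j=9: r + 8k = 2776.382727… → ⌈·⌉ = 2777
j=10: r + 9k = 3108.291818… → ⌈·⌉ = 3109
j=11: r + 10k = 3440.200909… → ⌈·⌉ = 3441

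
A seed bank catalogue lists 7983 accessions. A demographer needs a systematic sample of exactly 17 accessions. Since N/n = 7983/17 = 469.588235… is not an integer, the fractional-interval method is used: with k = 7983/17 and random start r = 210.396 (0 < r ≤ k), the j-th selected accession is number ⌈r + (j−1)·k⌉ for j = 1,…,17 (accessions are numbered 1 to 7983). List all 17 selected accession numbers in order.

j=1: r + 0k = 210.396 → ⌈·⌉ = 211
j=2: r + 1k = 679.984235… → ⌈·⌉ = 680
j=3: r + 2k = 1149.572470… → ⌈·⌉ = 1150
j=4: r + 3k = 1619.160705… → ⌈·⌉ = 1620
j=5: r + 4k = 2088.748941… → ⌈·⌉ = 2089
j=6: r + 5k = 2558.337176… → ⌈·⌉ = 2559
j=7: r + 6k = 3027.925411… → ⌈·⌉ = 3028
j=8: r + 7k = 3497.513647… → ⌈·⌉ = 3498
j=9: r + 8k = 3967.101882… → ⌈·⌉ = 3968
j=10: r + 9k = 4436.690117… → ⌈·⌉ = 4437
j=11: r + 10k = 4906.278352… → ⌈·⌉ = 4907
j=12: r + 11k = 5375.866588… → ⌈·⌉ = 5376
j=13: r + 12k = 5845.454823… → ⌈·⌉ = 5846
j=14: r + 13k = 6315.043058… → ⌈·⌉ = 6316
j=15: r + 14k = 6784.631294… → ⌈·⌉ = 6785
j=16: r + 15k = 7254.219529… → ⌈·⌉ = 7255
j=17: r + 16k = 7723.807764… → ⌈·⌉ = 7724

211, 680, 1150, 1620, 2089, 2559, 3028, 3498, 3968, 4437, 4907, 5376, 5846, 6316, 6785, 7255, 7724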